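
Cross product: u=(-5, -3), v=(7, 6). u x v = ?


u x v = u_x*v_y - u_y*v_x = (-5)*6 - (-3)*7
= (-30) - (-21) = -9

-9


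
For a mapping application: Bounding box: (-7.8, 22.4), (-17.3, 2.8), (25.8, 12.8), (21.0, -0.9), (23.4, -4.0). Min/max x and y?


x range: [-17.3, 25.8]
y range: [-4, 22.4]
Bounding box: (-17.3,-4) to (25.8,22.4)

(-17.3,-4) to (25.8,22.4)


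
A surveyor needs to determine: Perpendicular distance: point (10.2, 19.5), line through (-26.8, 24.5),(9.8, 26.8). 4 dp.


|cross product| = 268.1
|line direction| = sqrt(1344.85) = 36.6722
Distance = 268.1/sqrt(1344.85) = 7.3107

7.3107


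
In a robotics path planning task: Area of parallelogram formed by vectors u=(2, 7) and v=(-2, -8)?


|u x v| = |2*(-8) - 7*(-2)|
= |(-16) - (-14)| = 2

2


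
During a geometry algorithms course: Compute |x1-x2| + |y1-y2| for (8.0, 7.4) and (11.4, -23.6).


|8-11.4| + |7.4-(-23.6)| = 3.4 + 31 = 34.4

34.4


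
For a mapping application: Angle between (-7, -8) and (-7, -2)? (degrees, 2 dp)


u.v = 65, |u| = sqrt(113) = 10.6301, |v| = sqrt(53) = 7.2801
cos(theta) = u.v/(|u||v|) = 65/sqrt(5989) = 0.839917
theta = acos(0.839917) = 32.87 degrees

32.87 degrees


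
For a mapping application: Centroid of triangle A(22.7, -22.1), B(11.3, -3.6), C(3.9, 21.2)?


Centroid = ((x_A+x_B+x_C)/3, (y_A+y_B+y_C)/3)
= ((22.7+11.3+3.9)/3, ((-22.1)+(-3.6)+21.2)/3)
= (12.6333, -1.5)

(12.6333, -1.5)


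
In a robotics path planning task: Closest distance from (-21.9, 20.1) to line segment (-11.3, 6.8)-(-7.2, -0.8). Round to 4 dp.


Project P onto AB: t = 0 (clamped to [0,1])
Closest point on segment: (-11.3, 6.8)
Distance: 17.0074

17.0074


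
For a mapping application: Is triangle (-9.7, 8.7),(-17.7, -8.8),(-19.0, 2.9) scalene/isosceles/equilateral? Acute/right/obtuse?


Side lengths squared: AB^2=370.25, BC^2=138.58, CA^2=120.13
Sorted: [120.13, 138.58, 370.25]
By sides: Scalene, By angles: Obtuse

Scalene, Obtuse


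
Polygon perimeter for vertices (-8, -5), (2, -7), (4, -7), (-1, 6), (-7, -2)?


Sides: (-8, -5)->(2, -7): sqrt(104) = 10.198039, (2, -7)->(4, -7): sqrt(4) = 2, (4, -7)->(-1, 6): sqrt(194) = 13.928388, (-1, 6)->(-7, -2): sqrt(100) = 10, (-7, -2)->(-8, -5): sqrt(10) = 3.162278
Sum = 39.288705
Perimeter = 39.2887

39.2887


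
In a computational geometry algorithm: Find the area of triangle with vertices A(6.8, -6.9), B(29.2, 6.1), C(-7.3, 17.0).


Area = |x_A(y_B-y_C) + x_B(y_C-y_A) + x_C(y_A-y_B)|/2
= |(-74.12) + 697.88 + 94.9|/2
= 718.66/2 = 359.33

359.33


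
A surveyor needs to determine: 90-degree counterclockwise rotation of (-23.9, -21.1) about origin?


90° CCW: (x,y) -> (-y, x)
(-23.9,-21.1) -> (21.1, -23.9)

(21.1, -23.9)


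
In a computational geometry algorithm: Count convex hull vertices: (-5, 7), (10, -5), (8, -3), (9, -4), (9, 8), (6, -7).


Convex hull vertices (CCW): (-5, 7), (6, -7), (10, -5), (9, 8)
Count = 4

4


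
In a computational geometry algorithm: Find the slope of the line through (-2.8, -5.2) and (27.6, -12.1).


slope = (y2-y1)/(x2-x1) = ((-12.1)-(-5.2))/(27.6-(-2.8)) = (-6.9)/30.4 = -0.227

-0.227


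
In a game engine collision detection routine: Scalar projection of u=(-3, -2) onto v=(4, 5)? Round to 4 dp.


u.v = -22, |v| = sqrt(41) = 6.4031
Scalar projection = u.v / |v| = -22 / sqrt(41) = -3.4358

-3.4358


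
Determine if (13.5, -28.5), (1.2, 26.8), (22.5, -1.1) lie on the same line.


Cross product: (1.2-13.5)*((-1.1)-(-28.5)) - (26.8-(-28.5))*(22.5-13.5)
= -834.72

No, not collinear


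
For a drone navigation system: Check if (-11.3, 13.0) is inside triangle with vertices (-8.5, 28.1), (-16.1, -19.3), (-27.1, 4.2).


Cross products: AB x AP = -17.96, BC x BP = -468.1, CA x CP = -213.94
All same sign? yes

Yes, inside


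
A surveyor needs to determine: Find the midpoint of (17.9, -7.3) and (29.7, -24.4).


M = ((17.9+29.7)/2, ((-7.3)+(-24.4))/2)
= (23.8, -15.85)

(23.8, -15.85)


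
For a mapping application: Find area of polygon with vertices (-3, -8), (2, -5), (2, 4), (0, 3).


Shoelace sum: ((-3)*(-5) - 2*(-8)) + (2*4 - 2*(-5)) + (2*3 - 0*4) + (0*(-8) - (-3)*3)
= 64
Area = |64|/2 = 32

32


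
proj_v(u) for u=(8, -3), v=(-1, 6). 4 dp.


u.v = -26, |v| = sqrt(37) = 6.0828
Scalar projection = u.v / |v| = -26 / sqrt(37) = -4.2744

-4.2744


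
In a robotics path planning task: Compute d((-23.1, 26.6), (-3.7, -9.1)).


dx=19.4, dy=-35.7
d^2 = 19.4^2 + (-35.7)^2 = 1650.85
d = sqrt(1650.85) = 40.6307

40.6307


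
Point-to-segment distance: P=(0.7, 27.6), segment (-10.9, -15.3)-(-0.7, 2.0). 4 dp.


Project P onto AB: t = 1 (clamped to [0,1])
Closest point on segment: (-0.7, 2)
Distance: 25.6383

25.6383


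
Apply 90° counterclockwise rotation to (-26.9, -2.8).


90° CCW: (x,y) -> (-y, x)
(-26.9,-2.8) -> (2.8, -26.9)

(2.8, -26.9)


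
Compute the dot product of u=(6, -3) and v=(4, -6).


u . v = u_x*v_x + u_y*v_y = 6*4 + (-3)*(-6)
= 24 + 18 = 42

42


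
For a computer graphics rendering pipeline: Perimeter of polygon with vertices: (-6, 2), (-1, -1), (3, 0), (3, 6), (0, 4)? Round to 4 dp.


Sides: (-6, 2)->(-1, -1): sqrt(34) = 5.830952, (-1, -1)->(3, 0): sqrt(17) = 4.123106, (3, 0)->(3, 6): sqrt(36) = 6, (3, 6)->(0, 4): sqrt(13) = 3.605551, (0, 4)->(-6, 2): sqrt(40) = 6.324555
Sum = 25.884164
Perimeter = 25.8842

25.8842


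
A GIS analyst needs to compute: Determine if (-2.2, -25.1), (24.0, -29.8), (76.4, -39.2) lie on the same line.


Cross product: (24-(-2.2))*((-39.2)-(-25.1)) - ((-29.8)-(-25.1))*(76.4-(-2.2))
= 0

Yes, collinear


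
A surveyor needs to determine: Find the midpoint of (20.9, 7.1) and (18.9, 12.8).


M = ((20.9+18.9)/2, (7.1+12.8)/2)
= (19.9, 9.95)

(19.9, 9.95)


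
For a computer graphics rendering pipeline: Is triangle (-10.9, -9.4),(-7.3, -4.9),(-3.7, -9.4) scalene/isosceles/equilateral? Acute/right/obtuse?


Side lengths squared: AB^2=33.21, BC^2=33.21, CA^2=51.84
Sorted: [33.21, 33.21, 51.84]
By sides: Isosceles, By angles: Acute

Isosceles, Acute


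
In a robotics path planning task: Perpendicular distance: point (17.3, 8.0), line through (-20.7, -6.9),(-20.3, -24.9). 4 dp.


|cross product| = 689.96
|line direction| = sqrt(324.16) = 18.0044
Distance = 689.96/sqrt(324.16) = 38.3217

38.3217


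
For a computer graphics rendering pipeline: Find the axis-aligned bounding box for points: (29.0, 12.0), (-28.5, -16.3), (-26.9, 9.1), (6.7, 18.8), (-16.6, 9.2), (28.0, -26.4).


x range: [-28.5, 29]
y range: [-26.4, 18.8]
Bounding box: (-28.5,-26.4) to (29,18.8)

(-28.5,-26.4) to (29,18.8)


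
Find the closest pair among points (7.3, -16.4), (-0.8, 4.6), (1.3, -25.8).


d(P0,P1) = 22.508, d(P0,P2) = 11.1517, d(P1,P2) = 30.4724
Closest: P0 and P2

Closest pair: (7.3, -16.4) and (1.3, -25.8), distance = 11.1517


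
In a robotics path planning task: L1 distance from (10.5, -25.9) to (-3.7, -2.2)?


|10.5-(-3.7)| + |(-25.9)-(-2.2)| = 14.2 + 23.7 = 37.9

37.9


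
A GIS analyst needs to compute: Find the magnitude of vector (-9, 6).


|u| = sqrt((-9)^2 + 6^2) = sqrt(117) = 10.8167

10.8167


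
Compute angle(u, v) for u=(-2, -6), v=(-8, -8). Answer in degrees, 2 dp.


u.v = 64, |u| = sqrt(40) = 6.3246, |v| = sqrt(128) = 11.3137
cos(theta) = u.v/(|u||v|) = 64/sqrt(5120) = 0.894427
theta = acos(0.894427) = 26.57 degrees

26.57 degrees


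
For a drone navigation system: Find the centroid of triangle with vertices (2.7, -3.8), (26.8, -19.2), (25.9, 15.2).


Centroid = ((x_A+x_B+x_C)/3, (y_A+y_B+y_C)/3)
= ((2.7+26.8+25.9)/3, ((-3.8)+(-19.2)+15.2)/3)
= (18.4667, -2.6)

(18.4667, -2.6)


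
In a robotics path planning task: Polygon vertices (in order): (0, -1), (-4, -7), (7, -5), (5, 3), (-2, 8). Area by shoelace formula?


Shoelace sum: (0*(-7) - (-4)*(-1)) + ((-4)*(-5) - 7*(-7)) + (7*3 - 5*(-5)) + (5*8 - (-2)*3) + ((-2)*(-1) - 0*8)
= 159
Area = |159|/2 = 79.5

79.5


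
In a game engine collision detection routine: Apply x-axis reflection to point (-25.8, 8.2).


Reflection over x-axis: (x,y) -> (x,-y)
(-25.8, 8.2) -> (-25.8, -8.2)

(-25.8, -8.2)


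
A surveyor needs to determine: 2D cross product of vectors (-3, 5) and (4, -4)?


u x v = u_x*v_y - u_y*v_x = (-3)*(-4) - 5*4
= 12 - 20 = -8

-8


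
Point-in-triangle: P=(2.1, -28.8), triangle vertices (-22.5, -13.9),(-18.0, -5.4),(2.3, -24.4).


Cross products: AB x AP = -276.15, BC x BP = -93.12, CA x CP = 111.22
All same sign? no

No, outside


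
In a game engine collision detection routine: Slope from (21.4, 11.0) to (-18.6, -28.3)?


slope = (y2-y1)/(x2-x1) = ((-28.3)-11)/((-18.6)-21.4) = (-39.3)/(-40) = 0.9825

0.9825


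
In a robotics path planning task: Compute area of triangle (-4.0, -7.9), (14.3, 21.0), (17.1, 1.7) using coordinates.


Area = |x_A(y_B-y_C) + x_B(y_C-y_A) + x_C(y_A-y_B)|/2
= |(-77.2) + 137.28 + (-494.19)|/2
= 434.11/2 = 217.055

217.055


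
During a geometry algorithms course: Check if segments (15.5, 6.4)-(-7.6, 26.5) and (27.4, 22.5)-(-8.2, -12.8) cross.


Cross products: d1=153.09, d2=-1377.9, d3=-611.1, d4=919.89
d1*d2 < 0 and d3*d4 < 0? yes

Yes, they intersect


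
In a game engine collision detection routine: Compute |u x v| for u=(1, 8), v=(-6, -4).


|u x v| = |1*(-4) - 8*(-6)|
= |(-4) - (-48)| = 44

44


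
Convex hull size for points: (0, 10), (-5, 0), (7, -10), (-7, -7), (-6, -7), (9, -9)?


Convex hull vertices (CCW): (-7, -7), (7, -10), (9, -9), (0, 10), (-5, 0)
Count = 5

5


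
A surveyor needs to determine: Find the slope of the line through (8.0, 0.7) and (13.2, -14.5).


slope = (y2-y1)/(x2-x1) = ((-14.5)-0.7)/(13.2-8) = (-15.2)/5.2 = -2.9231

-2.9231


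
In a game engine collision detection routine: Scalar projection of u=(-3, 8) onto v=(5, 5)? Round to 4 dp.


u.v = 25, |v| = sqrt(50) = 7.0711
Scalar projection = u.v / |v| = 25 / sqrt(50) = 3.5355

3.5355


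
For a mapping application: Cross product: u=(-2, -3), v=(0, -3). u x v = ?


u x v = u_x*v_y - u_y*v_x = (-2)*(-3) - (-3)*0
= 6 - 0 = 6

6


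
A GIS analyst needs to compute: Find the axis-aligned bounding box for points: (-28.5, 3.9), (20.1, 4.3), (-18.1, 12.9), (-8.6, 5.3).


x range: [-28.5, 20.1]
y range: [3.9, 12.9]
Bounding box: (-28.5,3.9) to (20.1,12.9)

(-28.5,3.9) to (20.1,12.9)


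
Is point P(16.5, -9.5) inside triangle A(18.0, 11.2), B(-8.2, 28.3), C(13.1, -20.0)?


Cross products: AB x AP = 567.99, BC x BP = 387.87, CA x CP = -54.63
All same sign? no

No, outside


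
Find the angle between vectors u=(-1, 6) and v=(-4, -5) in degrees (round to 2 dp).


u.v = -26, |u| = sqrt(37) = 6.0828, |v| = sqrt(41) = 6.4031
cos(theta) = u.v/(|u||v|) = -26/sqrt(1517) = -0.667545
theta = acos(-0.667545) = 131.88 degrees

131.88 degrees


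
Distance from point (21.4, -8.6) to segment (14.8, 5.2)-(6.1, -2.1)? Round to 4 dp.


Project P onto AB: t = 0.3359 (clamped to [0,1])
Closest point on segment: (11.878, 2.7482)
Distance: 14.8139

14.8139


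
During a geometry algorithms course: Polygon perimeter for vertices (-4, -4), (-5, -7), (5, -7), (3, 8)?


Sides: (-4, -4)->(-5, -7): sqrt(10) = 3.162278, (-5, -7)->(5, -7): sqrt(100) = 10, (5, -7)->(3, 8): sqrt(229) = 15.132746, (3, 8)->(-4, -4): sqrt(193) = 13.892444
Sum = 42.187468
Perimeter = 42.1875

42.1875


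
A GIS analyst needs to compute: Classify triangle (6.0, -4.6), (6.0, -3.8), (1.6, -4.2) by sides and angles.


Side lengths squared: AB^2=0.64, BC^2=19.52, CA^2=19.52
Sorted: [0.64, 19.52, 19.52]
By sides: Isosceles, By angles: Acute

Isosceles, Acute


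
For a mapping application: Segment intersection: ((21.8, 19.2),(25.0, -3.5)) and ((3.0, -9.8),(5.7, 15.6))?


Cross products: d1=-399.22, d2=-541.79, d3=-519.56, d4=-376.99
d1*d2 < 0 and d3*d4 < 0? no

No, they don't intersect


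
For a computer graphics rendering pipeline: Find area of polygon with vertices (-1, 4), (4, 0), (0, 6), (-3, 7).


Shoelace sum: ((-1)*0 - 4*4) + (4*6 - 0*0) + (0*7 - (-3)*6) + ((-3)*4 - (-1)*7)
= 21
Area = |21|/2 = 10.5

10.5


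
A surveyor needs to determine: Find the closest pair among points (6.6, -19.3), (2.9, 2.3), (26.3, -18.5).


d(P0,P1) = 21.9146, d(P0,P2) = 19.7162, d(P1,P2) = 31.3081
Closest: P0 and P2

Closest pair: (6.6, -19.3) and (26.3, -18.5), distance = 19.7162


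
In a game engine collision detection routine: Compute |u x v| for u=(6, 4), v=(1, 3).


|u x v| = |6*3 - 4*1|
= |18 - 4| = 14

14


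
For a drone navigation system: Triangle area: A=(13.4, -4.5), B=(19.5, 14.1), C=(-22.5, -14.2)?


Area = |x_A(y_B-y_C) + x_B(y_C-y_A) + x_C(y_A-y_B)|/2
= |379.22 + (-189.15) + 418.5|/2
= 608.57/2 = 304.285

304.285


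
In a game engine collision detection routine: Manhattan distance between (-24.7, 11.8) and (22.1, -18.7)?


|(-24.7)-22.1| + |11.8-(-18.7)| = 46.8 + 30.5 = 77.3

77.3


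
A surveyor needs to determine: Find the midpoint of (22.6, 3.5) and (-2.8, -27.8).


M = ((22.6+(-2.8))/2, (3.5+(-27.8))/2)
= (9.9, -12.15)

(9.9, -12.15)


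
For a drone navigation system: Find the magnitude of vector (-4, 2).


|u| = sqrt((-4)^2 + 2^2) = sqrt(20) = 4.4721

4.4721


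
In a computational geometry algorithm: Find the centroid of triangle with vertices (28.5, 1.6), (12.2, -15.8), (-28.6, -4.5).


Centroid = ((x_A+x_B+x_C)/3, (y_A+y_B+y_C)/3)
= ((28.5+12.2+(-28.6))/3, (1.6+(-15.8)+(-4.5))/3)
= (4.0333, -6.2333)

(4.0333, -6.2333)


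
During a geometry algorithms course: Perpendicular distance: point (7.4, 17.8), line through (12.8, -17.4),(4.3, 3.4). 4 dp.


|cross product| = 186.88
|line direction| = sqrt(504.89) = 22.4698
Distance = 186.88/sqrt(504.89) = 8.317

8.317


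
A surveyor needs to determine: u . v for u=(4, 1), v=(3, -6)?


u . v = u_x*v_x + u_y*v_y = 4*3 + 1*(-6)
= 12 + (-6) = 6

6


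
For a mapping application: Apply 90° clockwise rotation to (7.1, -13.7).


90° CW: (x,y) -> (y, -x)
(7.1,-13.7) -> (-13.7, -7.1)

(-13.7, -7.1)


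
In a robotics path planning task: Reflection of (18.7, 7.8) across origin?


Reflection over origin: (x,y) -> (-x,-y)
(18.7, 7.8) -> (-18.7, -7.8)

(-18.7, -7.8)


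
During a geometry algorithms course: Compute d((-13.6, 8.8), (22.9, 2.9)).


dx=36.5, dy=-5.9
d^2 = 36.5^2 + (-5.9)^2 = 1367.06
d = sqrt(1367.06) = 36.9738

36.9738


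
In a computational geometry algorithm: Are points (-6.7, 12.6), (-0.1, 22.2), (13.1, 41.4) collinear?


Cross product: ((-0.1)-(-6.7))*(41.4-12.6) - (22.2-12.6)*(13.1-(-6.7))
= 0

Yes, collinear


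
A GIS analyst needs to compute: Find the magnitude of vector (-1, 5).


|u| = sqrt((-1)^2 + 5^2) = sqrt(26) = 5.099

5.099


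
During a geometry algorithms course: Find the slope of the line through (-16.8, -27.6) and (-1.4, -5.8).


slope = (y2-y1)/(x2-x1) = ((-5.8)-(-27.6))/((-1.4)-(-16.8)) = 21.8/15.4 = 1.4156

1.4156


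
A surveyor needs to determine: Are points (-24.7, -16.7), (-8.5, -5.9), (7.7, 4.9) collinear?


Cross product: ((-8.5)-(-24.7))*(4.9-(-16.7)) - ((-5.9)-(-16.7))*(7.7-(-24.7))
= 0

Yes, collinear


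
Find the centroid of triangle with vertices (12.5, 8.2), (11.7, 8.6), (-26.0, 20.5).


Centroid = ((x_A+x_B+x_C)/3, (y_A+y_B+y_C)/3)
= ((12.5+11.7+(-26))/3, (8.2+8.6+20.5)/3)
= (-0.6, 12.4333)

(-0.6, 12.4333)


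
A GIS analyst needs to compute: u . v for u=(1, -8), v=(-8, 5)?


u . v = u_x*v_x + u_y*v_y = 1*(-8) + (-8)*5
= (-8) + (-40) = -48

-48


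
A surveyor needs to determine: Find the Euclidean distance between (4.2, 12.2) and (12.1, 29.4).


dx=7.9, dy=17.2
d^2 = 7.9^2 + 17.2^2 = 358.25
d = sqrt(358.25) = 18.9275

18.9275


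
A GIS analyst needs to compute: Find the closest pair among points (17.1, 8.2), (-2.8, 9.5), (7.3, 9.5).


d(P0,P1) = 19.9424, d(P0,P2) = 9.8858, d(P1,P2) = 10.1
Closest: P0 and P2

Closest pair: (17.1, 8.2) and (7.3, 9.5), distance = 9.8858


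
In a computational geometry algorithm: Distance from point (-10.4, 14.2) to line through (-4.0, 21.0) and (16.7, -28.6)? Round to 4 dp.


|cross product| = 458.2
|line direction| = sqrt(2888.65) = 53.7462
Distance = 458.2/sqrt(2888.65) = 8.5253

8.5253


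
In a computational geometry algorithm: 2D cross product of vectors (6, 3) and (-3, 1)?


u x v = u_x*v_y - u_y*v_x = 6*1 - 3*(-3)
= 6 - (-9) = 15

15


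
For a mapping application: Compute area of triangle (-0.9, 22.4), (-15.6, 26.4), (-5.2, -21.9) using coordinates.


Area = |x_A(y_B-y_C) + x_B(y_C-y_A) + x_C(y_A-y_B)|/2
= |(-43.47) + 691.08 + 20.8|/2
= 668.41/2 = 334.205

334.205


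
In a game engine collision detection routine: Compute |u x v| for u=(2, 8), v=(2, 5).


|u x v| = |2*5 - 8*2|
= |10 - 16| = 6

6


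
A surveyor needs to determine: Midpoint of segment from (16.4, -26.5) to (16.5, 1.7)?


M = ((16.4+16.5)/2, ((-26.5)+1.7)/2)
= (16.45, -12.4)

(16.45, -12.4)


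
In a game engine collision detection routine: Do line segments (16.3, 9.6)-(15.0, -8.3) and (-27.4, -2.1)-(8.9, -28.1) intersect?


Cross products: d1=1560.91, d2=877.34, d3=-767.02, d4=-83.45
d1*d2 < 0 and d3*d4 < 0? no

No, they don't intersect


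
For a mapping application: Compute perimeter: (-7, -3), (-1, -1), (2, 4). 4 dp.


Sides: (-7, -3)->(-1, -1): sqrt(40) = 6.324555, (-1, -1)->(2, 4): sqrt(34) = 5.830952, (2, 4)->(-7, -3): sqrt(130) = 11.401754
Sum = 23.557261
Perimeter = 23.5573

23.5573


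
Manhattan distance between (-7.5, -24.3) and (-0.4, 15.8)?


|(-7.5)-(-0.4)| + |(-24.3)-15.8| = 7.1 + 40.1 = 47.2

47.2


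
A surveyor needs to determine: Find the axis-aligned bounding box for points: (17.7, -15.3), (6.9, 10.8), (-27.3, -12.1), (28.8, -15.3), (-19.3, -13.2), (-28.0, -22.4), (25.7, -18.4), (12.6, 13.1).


x range: [-28, 28.8]
y range: [-22.4, 13.1]
Bounding box: (-28,-22.4) to (28.8,13.1)

(-28,-22.4) to (28.8,13.1)


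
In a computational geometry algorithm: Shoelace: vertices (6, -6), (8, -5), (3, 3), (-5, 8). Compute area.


Shoelace sum: (6*(-5) - 8*(-6)) + (8*3 - 3*(-5)) + (3*8 - (-5)*3) + ((-5)*(-6) - 6*8)
= 78
Area = |78|/2 = 39

39


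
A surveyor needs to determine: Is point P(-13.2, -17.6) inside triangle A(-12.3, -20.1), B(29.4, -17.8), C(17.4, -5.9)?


Cross products: AB x AP = 106.32, BC x BP = 504.54, CA x CP = -87.03
All same sign? no

No, outside


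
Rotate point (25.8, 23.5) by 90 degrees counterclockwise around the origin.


90° CCW: (x,y) -> (-y, x)
(25.8,23.5) -> (-23.5, 25.8)

(-23.5, 25.8)


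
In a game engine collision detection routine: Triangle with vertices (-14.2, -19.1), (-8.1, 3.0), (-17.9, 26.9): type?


Side lengths squared: AB^2=525.62, BC^2=667.25, CA^2=2129.69
Sorted: [525.62, 667.25, 2129.69]
By sides: Scalene, By angles: Obtuse

Scalene, Obtuse


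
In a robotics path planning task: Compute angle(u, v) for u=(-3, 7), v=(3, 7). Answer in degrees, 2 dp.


u.v = 40, |u| = sqrt(58) = 7.6158, |v| = sqrt(58) = 7.6158
cos(theta) = u.v/(|u||v|) = 40/sqrt(3364) = 0.689655
theta = acos(0.689655) = 46.4 degrees

46.4 degrees


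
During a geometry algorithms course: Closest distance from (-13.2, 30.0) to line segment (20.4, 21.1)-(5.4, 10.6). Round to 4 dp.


Project P onto AB: t = 1 (clamped to [0,1])
Closest point on segment: (5.4, 10.6)
Distance: 26.876

26.876


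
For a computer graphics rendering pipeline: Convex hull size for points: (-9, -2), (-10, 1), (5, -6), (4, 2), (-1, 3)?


Convex hull vertices (CCW): (-10, 1), (-9, -2), (5, -6), (4, 2), (-1, 3)
Count = 5

5


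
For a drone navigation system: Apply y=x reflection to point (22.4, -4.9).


Reflection over y=x: (x,y) -> (y,x)
(22.4, -4.9) -> (-4.9, 22.4)

(-4.9, 22.4)


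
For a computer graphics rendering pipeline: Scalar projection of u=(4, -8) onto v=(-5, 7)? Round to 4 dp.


u.v = -76, |v| = sqrt(74) = 8.6023
Scalar projection = u.v / |v| = -76 / sqrt(74) = -8.8348

-8.8348


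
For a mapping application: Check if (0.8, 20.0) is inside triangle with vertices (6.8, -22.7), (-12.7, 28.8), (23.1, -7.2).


Cross products: AB x AP = -523.65, BC x BP = 170.96, CA x CP = -789.01
All same sign? no

No, outside


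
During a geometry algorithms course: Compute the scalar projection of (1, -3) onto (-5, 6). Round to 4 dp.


u.v = -23, |v| = sqrt(61) = 7.8102
Scalar projection = u.v / |v| = -23 / sqrt(61) = -2.9448

-2.9448


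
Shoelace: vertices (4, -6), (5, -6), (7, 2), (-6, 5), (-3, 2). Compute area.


Shoelace sum: (4*(-6) - 5*(-6)) + (5*2 - 7*(-6)) + (7*5 - (-6)*2) + ((-6)*2 - (-3)*5) + ((-3)*(-6) - 4*2)
= 118
Area = |118|/2 = 59

59


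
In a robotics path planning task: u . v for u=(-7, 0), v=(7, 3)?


u . v = u_x*v_x + u_y*v_y = (-7)*7 + 0*3
= (-49) + 0 = -49

-49


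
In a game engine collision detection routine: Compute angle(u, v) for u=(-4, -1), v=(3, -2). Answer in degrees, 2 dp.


u.v = -10, |u| = sqrt(17) = 4.1231, |v| = sqrt(13) = 3.6056
cos(theta) = u.v/(|u||v|) = -10/sqrt(221) = -0.672673
theta = acos(-0.672673) = 132.27 degrees

132.27 degrees


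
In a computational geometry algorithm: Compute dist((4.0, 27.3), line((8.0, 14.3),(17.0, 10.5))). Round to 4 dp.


|cross product| = 101.8
|line direction| = sqrt(95.44) = 9.7693
Distance = 101.8/sqrt(95.44) = 10.4204

10.4204


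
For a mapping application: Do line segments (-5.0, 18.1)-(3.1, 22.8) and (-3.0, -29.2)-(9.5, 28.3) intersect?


Cross products: d1=706.25, d2=299.25, d3=-392.53, d4=14.47
d1*d2 < 0 and d3*d4 < 0? no

No, they don't intersect


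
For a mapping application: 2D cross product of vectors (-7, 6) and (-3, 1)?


u x v = u_x*v_y - u_y*v_x = (-7)*1 - 6*(-3)
= (-7) - (-18) = 11

11


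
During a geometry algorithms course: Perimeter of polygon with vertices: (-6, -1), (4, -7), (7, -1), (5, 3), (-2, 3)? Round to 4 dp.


Sides: (-6, -1)->(4, -7): sqrt(136) = 11.661904, (4, -7)->(7, -1): sqrt(45) = 6.708204, (7, -1)->(5, 3): sqrt(20) = 4.472136, (5, 3)->(-2, 3): sqrt(49) = 7, (-2, 3)->(-6, -1): sqrt(32) = 5.656854
Sum = 35.499098
Perimeter = 35.4991

35.4991


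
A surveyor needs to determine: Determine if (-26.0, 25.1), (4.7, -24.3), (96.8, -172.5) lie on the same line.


Cross product: (4.7-(-26))*((-172.5)-25.1) - ((-24.3)-25.1)*(96.8-(-26))
= 0

Yes, collinear


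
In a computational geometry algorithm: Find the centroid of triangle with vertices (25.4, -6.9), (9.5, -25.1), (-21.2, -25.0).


Centroid = ((x_A+x_B+x_C)/3, (y_A+y_B+y_C)/3)
= ((25.4+9.5+(-21.2))/3, ((-6.9)+(-25.1)+(-25))/3)
= (4.5667, -19)

(4.5667, -19)


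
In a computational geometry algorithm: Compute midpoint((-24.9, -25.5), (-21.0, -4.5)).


M = (((-24.9)+(-21))/2, ((-25.5)+(-4.5))/2)
= (-22.95, -15)

(-22.95, -15)


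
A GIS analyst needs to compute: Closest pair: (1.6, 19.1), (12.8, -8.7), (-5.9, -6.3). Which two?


d(P0,P1) = 29.9713, d(P0,P2) = 26.4841, d(P1,P2) = 18.8534
Closest: P1 and P2

Closest pair: (12.8, -8.7) and (-5.9, -6.3), distance = 18.8534


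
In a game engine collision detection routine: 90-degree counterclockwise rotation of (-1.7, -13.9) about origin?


90° CCW: (x,y) -> (-y, x)
(-1.7,-13.9) -> (13.9, -1.7)

(13.9, -1.7)


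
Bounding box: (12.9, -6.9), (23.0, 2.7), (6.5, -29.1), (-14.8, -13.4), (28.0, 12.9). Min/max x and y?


x range: [-14.8, 28]
y range: [-29.1, 12.9]
Bounding box: (-14.8,-29.1) to (28,12.9)

(-14.8,-29.1) to (28,12.9)


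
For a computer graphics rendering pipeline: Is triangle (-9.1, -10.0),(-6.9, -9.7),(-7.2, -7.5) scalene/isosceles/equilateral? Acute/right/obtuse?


Side lengths squared: AB^2=4.93, BC^2=4.93, CA^2=9.86
Sorted: [4.93, 4.93, 9.86]
By sides: Isosceles, By angles: Right

Isosceles, Right


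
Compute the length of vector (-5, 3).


|u| = sqrt((-5)^2 + 3^2) = sqrt(34) = 5.831

5.831


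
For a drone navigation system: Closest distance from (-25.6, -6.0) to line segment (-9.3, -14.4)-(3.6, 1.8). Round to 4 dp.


Project P onto AB: t = 0 (clamped to [0,1])
Closest point on segment: (-9.3, -14.4)
Distance: 18.3371

18.3371


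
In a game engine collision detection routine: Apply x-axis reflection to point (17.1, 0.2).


Reflection over x-axis: (x,y) -> (x,-y)
(17.1, 0.2) -> (17.1, -0.2)

(17.1, -0.2)


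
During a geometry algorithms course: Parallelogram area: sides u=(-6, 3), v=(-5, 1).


|u x v| = |(-6)*1 - 3*(-5)|
= |(-6) - (-15)| = 9

9


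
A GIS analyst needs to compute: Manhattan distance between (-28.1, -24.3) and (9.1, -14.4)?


|(-28.1)-9.1| + |(-24.3)-(-14.4)| = 37.2 + 9.9 = 47.1

47.1


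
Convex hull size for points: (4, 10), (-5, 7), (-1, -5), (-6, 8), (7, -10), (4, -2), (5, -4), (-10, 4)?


Convex hull vertices (CCW): (-10, 4), (-1, -5), (7, -10), (4, 10), (-6, 8)
Count = 5

5


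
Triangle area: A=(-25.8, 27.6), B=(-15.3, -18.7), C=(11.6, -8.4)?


Area = |x_A(y_B-y_C) + x_B(y_C-y_A) + x_C(y_A-y_B)|/2
= |265.74 + 550.8 + 537.08|/2
= 1353.62/2 = 676.81

676.81


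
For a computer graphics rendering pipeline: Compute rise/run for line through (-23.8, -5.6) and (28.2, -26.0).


slope = (y2-y1)/(x2-x1) = ((-26)-(-5.6))/(28.2-(-23.8)) = (-20.4)/52 = -0.3923

-0.3923


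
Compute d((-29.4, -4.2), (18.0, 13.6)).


dx=47.4, dy=17.8
d^2 = 47.4^2 + 17.8^2 = 2563.6
d = sqrt(2563.6) = 50.632

50.632


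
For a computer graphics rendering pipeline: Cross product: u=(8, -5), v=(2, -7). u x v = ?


u x v = u_x*v_y - u_y*v_x = 8*(-7) - (-5)*2
= (-56) - (-10) = -46

-46


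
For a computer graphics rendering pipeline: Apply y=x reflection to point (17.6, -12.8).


Reflection over y=x: (x,y) -> (y,x)
(17.6, -12.8) -> (-12.8, 17.6)

(-12.8, 17.6)


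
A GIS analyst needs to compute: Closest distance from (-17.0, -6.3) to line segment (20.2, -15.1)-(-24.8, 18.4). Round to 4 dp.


Project P onto AB: t = 0.6256 (clamped to [0,1])
Closest point on segment: (-7.9503, 5.8563)
Distance: 15.155

15.155


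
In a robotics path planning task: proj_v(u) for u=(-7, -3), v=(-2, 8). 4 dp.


u.v = -10, |v| = sqrt(68) = 8.2462
Scalar projection = u.v / |v| = -10 / sqrt(68) = -1.2127

-1.2127


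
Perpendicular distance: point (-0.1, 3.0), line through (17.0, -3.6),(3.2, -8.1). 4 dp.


|cross product| = 168.03
|line direction| = sqrt(210.69) = 14.5152
Distance = 168.03/sqrt(210.69) = 11.5762

11.5762


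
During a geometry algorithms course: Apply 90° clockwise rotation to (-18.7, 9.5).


90° CW: (x,y) -> (y, -x)
(-18.7,9.5) -> (9.5, 18.7)

(9.5, 18.7)


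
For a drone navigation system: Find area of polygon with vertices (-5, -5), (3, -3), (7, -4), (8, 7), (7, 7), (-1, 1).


Shoelace sum: ((-5)*(-3) - 3*(-5)) + (3*(-4) - 7*(-3)) + (7*7 - 8*(-4)) + (8*7 - 7*7) + (7*1 - (-1)*7) + ((-1)*(-5) - (-5)*1)
= 151
Area = |151|/2 = 75.5

75.5


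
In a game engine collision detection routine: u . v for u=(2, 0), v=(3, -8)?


u . v = u_x*v_x + u_y*v_y = 2*3 + 0*(-8)
= 6 + 0 = 6

6


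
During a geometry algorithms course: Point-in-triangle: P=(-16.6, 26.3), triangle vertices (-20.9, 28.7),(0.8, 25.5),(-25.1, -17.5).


Cross products: AB x AP = -38.32, BC x BP = -768.92, CA x CP = -208.74
All same sign? yes

Yes, inside


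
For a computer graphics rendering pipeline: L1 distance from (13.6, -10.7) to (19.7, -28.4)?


|13.6-19.7| + |(-10.7)-(-28.4)| = 6.1 + 17.7 = 23.8

23.8


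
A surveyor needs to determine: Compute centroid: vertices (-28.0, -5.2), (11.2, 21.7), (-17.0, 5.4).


Centroid = ((x_A+x_B+x_C)/3, (y_A+y_B+y_C)/3)
= (((-28)+11.2+(-17))/3, ((-5.2)+21.7+5.4)/3)
= (-11.2667, 7.3)

(-11.2667, 7.3)


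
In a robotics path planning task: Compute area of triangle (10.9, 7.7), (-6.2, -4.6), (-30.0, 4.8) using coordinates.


Area = |x_A(y_B-y_C) + x_B(y_C-y_A) + x_C(y_A-y_B)|/2
= |(-102.46) + 17.98 + (-369)|/2
= 453.48/2 = 226.74

226.74


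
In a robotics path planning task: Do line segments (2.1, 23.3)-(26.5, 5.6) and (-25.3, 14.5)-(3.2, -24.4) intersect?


Cross products: d1=1316.66, d2=1761.37, d3=-699.7, d4=-1144.41
d1*d2 < 0 and d3*d4 < 0? no

No, they don't intersect


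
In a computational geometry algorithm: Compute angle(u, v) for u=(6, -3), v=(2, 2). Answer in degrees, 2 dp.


u.v = 6, |u| = sqrt(45) = 6.7082, |v| = sqrt(8) = 2.8284
cos(theta) = u.v/(|u||v|) = 6/sqrt(360) = 0.316228
theta = acos(0.316228) = 71.57 degrees

71.57 degrees


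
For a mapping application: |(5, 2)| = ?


|u| = sqrt(5^2 + 2^2) = sqrt(29) = 5.3852

5.3852


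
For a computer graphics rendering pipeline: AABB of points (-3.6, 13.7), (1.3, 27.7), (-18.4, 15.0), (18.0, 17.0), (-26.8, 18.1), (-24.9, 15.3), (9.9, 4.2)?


x range: [-26.8, 18]
y range: [4.2, 27.7]
Bounding box: (-26.8,4.2) to (18,27.7)

(-26.8,4.2) to (18,27.7)


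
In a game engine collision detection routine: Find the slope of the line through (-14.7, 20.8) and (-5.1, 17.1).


slope = (y2-y1)/(x2-x1) = (17.1-20.8)/((-5.1)-(-14.7)) = (-3.7)/9.6 = -0.3854

-0.3854


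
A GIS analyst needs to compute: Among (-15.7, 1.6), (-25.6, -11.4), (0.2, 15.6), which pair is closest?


d(P0,P1) = 16.3404, d(P0,P2) = 21.1851, d(P1,P2) = 37.3449
Closest: P0 and P1

Closest pair: (-15.7, 1.6) and (-25.6, -11.4), distance = 16.3404


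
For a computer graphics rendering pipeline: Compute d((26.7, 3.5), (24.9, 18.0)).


dx=-1.8, dy=14.5
d^2 = (-1.8)^2 + 14.5^2 = 213.49
d = sqrt(213.49) = 14.6113

14.6113


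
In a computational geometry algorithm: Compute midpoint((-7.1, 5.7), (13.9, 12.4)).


M = (((-7.1)+13.9)/2, (5.7+12.4)/2)
= (3.4, 9.05)

(3.4, 9.05)


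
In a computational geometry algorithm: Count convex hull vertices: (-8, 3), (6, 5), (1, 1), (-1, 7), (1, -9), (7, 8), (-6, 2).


Convex hull vertices (CCW): (-8, 3), (1, -9), (6, 5), (7, 8), (-1, 7)
Count = 5

5


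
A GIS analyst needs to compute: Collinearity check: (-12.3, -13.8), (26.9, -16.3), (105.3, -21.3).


Cross product: (26.9-(-12.3))*((-21.3)-(-13.8)) - ((-16.3)-(-13.8))*(105.3-(-12.3))
= 0

Yes, collinear


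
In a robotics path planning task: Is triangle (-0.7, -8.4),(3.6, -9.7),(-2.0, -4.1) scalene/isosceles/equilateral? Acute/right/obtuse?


Side lengths squared: AB^2=20.18, BC^2=62.72, CA^2=20.18
Sorted: [20.18, 20.18, 62.72]
By sides: Isosceles, By angles: Obtuse

Isosceles, Obtuse


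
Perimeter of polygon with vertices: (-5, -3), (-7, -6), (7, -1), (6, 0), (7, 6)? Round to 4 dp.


Sides: (-5, -3)->(-7, -6): sqrt(13) = 3.605551, (-7, -6)->(7, -1): sqrt(221) = 14.866069, (7, -1)->(6, 0): sqrt(2) = 1.414214, (6, 0)->(7, 6): sqrt(37) = 6.082763, (7, 6)->(-5, -3): sqrt(225) = 15
Sum = 40.968597
Perimeter = 40.9686

40.9686


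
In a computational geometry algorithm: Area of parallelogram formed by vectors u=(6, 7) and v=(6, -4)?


|u x v| = |6*(-4) - 7*6|
= |(-24) - 42| = 66

66


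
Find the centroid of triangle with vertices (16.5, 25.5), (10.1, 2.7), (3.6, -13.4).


Centroid = ((x_A+x_B+x_C)/3, (y_A+y_B+y_C)/3)
= ((16.5+10.1+3.6)/3, (25.5+2.7+(-13.4))/3)
= (10.0667, 4.9333)

(10.0667, 4.9333)


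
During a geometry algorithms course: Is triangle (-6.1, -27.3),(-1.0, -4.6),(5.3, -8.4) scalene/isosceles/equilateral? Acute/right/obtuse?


Side lengths squared: AB^2=541.3, BC^2=54.13, CA^2=487.17
Sorted: [54.13, 487.17, 541.3]
By sides: Scalene, By angles: Right

Scalene, Right


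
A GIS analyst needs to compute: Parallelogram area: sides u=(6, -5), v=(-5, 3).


|u x v| = |6*3 - (-5)*(-5)|
= |18 - 25| = 7

7


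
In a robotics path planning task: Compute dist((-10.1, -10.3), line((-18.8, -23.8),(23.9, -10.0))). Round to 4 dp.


|cross product| = 456.39
|line direction| = sqrt(2013.73) = 44.8746
Distance = 456.39/sqrt(2013.73) = 10.1703

10.1703


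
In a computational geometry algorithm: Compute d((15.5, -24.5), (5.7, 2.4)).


dx=-9.8, dy=26.9
d^2 = (-9.8)^2 + 26.9^2 = 819.65
d = sqrt(819.65) = 28.6295

28.6295


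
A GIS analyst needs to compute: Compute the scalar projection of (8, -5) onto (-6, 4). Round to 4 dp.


u.v = -68, |v| = sqrt(52) = 7.2111
Scalar projection = u.v / |v| = -68 / sqrt(52) = -9.4299

-9.4299


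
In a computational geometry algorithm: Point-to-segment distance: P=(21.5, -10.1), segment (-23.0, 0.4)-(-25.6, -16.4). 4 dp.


Project P onto AB: t = 0.21 (clamped to [0,1])
Closest point on segment: (-23.5461, -3.1286)
Distance: 45.5824

45.5824


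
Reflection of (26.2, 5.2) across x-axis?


Reflection over x-axis: (x,y) -> (x,-y)
(26.2, 5.2) -> (26.2, -5.2)

(26.2, -5.2)


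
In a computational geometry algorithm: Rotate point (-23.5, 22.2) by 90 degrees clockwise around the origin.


90° CW: (x,y) -> (y, -x)
(-23.5,22.2) -> (22.2, 23.5)

(22.2, 23.5)


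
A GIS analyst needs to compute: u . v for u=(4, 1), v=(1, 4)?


u . v = u_x*v_x + u_y*v_y = 4*1 + 1*4
= 4 + 4 = 8

8


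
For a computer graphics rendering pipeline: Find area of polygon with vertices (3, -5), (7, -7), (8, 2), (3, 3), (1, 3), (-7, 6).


Shoelace sum: (3*(-7) - 7*(-5)) + (7*2 - 8*(-7)) + (8*3 - 3*2) + (3*3 - 1*3) + (1*6 - (-7)*3) + ((-7)*(-5) - 3*6)
= 152
Area = |152|/2 = 76

76


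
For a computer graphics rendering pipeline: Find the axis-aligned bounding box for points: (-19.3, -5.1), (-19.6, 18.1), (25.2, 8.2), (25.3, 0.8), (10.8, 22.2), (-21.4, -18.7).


x range: [-21.4, 25.3]
y range: [-18.7, 22.2]
Bounding box: (-21.4,-18.7) to (25.3,22.2)

(-21.4,-18.7) to (25.3,22.2)


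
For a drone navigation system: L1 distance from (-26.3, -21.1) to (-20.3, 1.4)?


|(-26.3)-(-20.3)| + |(-21.1)-1.4| = 6 + 22.5 = 28.5

28.5


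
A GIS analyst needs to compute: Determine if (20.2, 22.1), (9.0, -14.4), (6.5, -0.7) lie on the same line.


Cross product: (9-20.2)*((-0.7)-22.1) - ((-14.4)-22.1)*(6.5-20.2)
= -244.69

No, not collinear


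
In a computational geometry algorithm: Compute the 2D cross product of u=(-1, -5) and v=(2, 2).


u x v = u_x*v_y - u_y*v_x = (-1)*2 - (-5)*2
= (-2) - (-10) = 8

8


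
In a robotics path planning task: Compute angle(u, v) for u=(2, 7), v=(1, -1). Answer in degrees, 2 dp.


u.v = -5, |u| = sqrt(53) = 7.2801, |v| = sqrt(2) = 1.4142
cos(theta) = u.v/(|u||v|) = -5/sqrt(106) = -0.485643
theta = acos(-0.485643) = 119.05 degrees

119.05 degrees


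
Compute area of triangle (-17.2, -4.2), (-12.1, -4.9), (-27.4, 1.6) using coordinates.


Area = |x_A(y_B-y_C) + x_B(y_C-y_A) + x_C(y_A-y_B)|/2
= |111.8 + (-70.18) + (-19.18)|/2
= 22.44/2 = 11.22

11.22


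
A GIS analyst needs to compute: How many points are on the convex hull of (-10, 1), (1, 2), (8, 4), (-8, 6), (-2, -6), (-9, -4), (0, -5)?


Convex hull vertices (CCW): (-10, 1), (-9, -4), (-2, -6), (0, -5), (8, 4), (-8, 6)
Count = 6

6


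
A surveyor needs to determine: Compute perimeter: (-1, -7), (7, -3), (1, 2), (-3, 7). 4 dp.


Sides: (-1, -7)->(7, -3): sqrt(80) = 8.944272, (7, -3)->(1, 2): sqrt(61) = 7.81025, (1, 2)->(-3, 7): sqrt(41) = 6.403124, (-3, 7)->(-1, -7): sqrt(200) = 14.142136
Sum = 37.299782
Perimeter = 37.2998

37.2998


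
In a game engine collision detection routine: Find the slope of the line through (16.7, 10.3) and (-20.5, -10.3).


slope = (y2-y1)/(x2-x1) = ((-10.3)-10.3)/((-20.5)-16.7) = (-20.6)/(-37.2) = 0.5538

0.5538


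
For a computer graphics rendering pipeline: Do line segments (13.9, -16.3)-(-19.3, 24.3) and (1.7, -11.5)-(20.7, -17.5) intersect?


Cross products: d1=-18, d2=554.2, d3=335.96, d4=-236.24
d1*d2 < 0 and d3*d4 < 0? yes

Yes, they intersect


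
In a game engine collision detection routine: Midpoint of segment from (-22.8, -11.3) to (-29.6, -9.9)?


M = (((-22.8)+(-29.6))/2, ((-11.3)+(-9.9))/2)
= (-26.2, -10.6)

(-26.2, -10.6)


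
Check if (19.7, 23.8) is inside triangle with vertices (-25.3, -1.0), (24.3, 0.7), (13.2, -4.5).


Cross products: AB x AP = 1153.58, BC x BP = -280.33, CA x CP = -1112.3
All same sign? no

No, outside


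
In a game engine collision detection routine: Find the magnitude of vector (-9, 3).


|u| = sqrt((-9)^2 + 3^2) = sqrt(90) = 9.4868

9.4868


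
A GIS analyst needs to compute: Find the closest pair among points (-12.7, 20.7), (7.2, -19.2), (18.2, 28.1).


d(P0,P1) = 44.5872, d(P0,P2) = 31.7737, d(P1,P2) = 48.5622
Closest: P0 and P2

Closest pair: (-12.7, 20.7) and (18.2, 28.1), distance = 31.7737


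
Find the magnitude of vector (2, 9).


|u| = sqrt(2^2 + 9^2) = sqrt(85) = 9.2195

9.2195


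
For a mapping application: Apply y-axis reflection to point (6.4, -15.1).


Reflection over y-axis: (x,y) -> (-x,y)
(6.4, -15.1) -> (-6.4, -15.1)

(-6.4, -15.1)


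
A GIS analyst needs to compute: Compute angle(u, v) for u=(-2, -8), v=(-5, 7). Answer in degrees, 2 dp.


u.v = -46, |u| = sqrt(68) = 8.2462, |v| = sqrt(74) = 8.6023
cos(theta) = u.v/(|u||v|) = -46/sqrt(5032) = -0.648466
theta = acos(-0.648466) = 130.43 degrees

130.43 degrees


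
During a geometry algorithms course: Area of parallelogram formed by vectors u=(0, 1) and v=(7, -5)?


|u x v| = |0*(-5) - 1*7|
= |0 - 7| = 7

7


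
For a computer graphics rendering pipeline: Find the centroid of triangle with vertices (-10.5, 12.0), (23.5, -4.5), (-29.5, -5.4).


Centroid = ((x_A+x_B+x_C)/3, (y_A+y_B+y_C)/3)
= (((-10.5)+23.5+(-29.5))/3, (12+(-4.5)+(-5.4))/3)
= (-5.5, 0.7)

(-5.5, 0.7)


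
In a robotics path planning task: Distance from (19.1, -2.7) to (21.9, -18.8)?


dx=2.8, dy=-16.1
d^2 = 2.8^2 + (-16.1)^2 = 267.05
d = sqrt(267.05) = 16.3417

16.3417


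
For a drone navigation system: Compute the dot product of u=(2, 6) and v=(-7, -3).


u . v = u_x*v_x + u_y*v_y = 2*(-7) + 6*(-3)
= (-14) + (-18) = -32

-32


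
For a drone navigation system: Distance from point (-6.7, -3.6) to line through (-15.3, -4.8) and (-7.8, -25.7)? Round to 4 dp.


|cross product| = 188.74
|line direction| = sqrt(493.06) = 22.205
Distance = 188.74/sqrt(493.06) = 8.4999

8.4999


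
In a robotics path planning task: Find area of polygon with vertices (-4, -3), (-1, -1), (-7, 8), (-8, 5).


Shoelace sum: ((-4)*(-1) - (-1)*(-3)) + ((-1)*8 - (-7)*(-1)) + ((-7)*5 - (-8)*8) + ((-8)*(-3) - (-4)*5)
= 59
Area = |59|/2 = 29.5

29.5


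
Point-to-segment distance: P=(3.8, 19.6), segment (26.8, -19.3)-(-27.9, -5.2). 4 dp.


Project P onto AB: t = 0.5662 (clamped to [0,1])
Closest point on segment: (-4.1695, -11.317)
Distance: 31.9276

31.9276


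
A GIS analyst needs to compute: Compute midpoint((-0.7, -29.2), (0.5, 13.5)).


M = (((-0.7)+0.5)/2, ((-29.2)+13.5)/2)
= (-0.1, -7.85)

(-0.1, -7.85)


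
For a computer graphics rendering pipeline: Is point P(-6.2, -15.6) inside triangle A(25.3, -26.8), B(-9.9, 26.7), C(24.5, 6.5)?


Cross products: AB x AP = 1291.01, BC x BP = -1380.38, CA x CP = -1039.99
All same sign? no

No, outside


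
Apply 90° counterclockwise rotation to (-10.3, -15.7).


90° CCW: (x,y) -> (-y, x)
(-10.3,-15.7) -> (15.7, -10.3)

(15.7, -10.3)


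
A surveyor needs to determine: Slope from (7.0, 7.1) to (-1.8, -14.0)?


slope = (y2-y1)/(x2-x1) = ((-14)-7.1)/((-1.8)-7) = (-21.1)/(-8.8) = 2.3977

2.3977


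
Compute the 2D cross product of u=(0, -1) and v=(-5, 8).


u x v = u_x*v_y - u_y*v_x = 0*8 - (-1)*(-5)
= 0 - 5 = -5

-5


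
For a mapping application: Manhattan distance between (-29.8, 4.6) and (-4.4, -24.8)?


|(-29.8)-(-4.4)| + |4.6-(-24.8)| = 25.4 + 29.4 = 54.8

54.8


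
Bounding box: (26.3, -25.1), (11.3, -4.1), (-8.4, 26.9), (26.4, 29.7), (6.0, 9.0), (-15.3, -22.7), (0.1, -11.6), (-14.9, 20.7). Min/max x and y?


x range: [-15.3, 26.4]
y range: [-25.1, 29.7]
Bounding box: (-15.3,-25.1) to (26.4,29.7)

(-15.3,-25.1) to (26.4,29.7)
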